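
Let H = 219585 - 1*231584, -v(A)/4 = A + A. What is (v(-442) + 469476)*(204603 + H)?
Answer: 91104003248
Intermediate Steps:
v(A) = -8*A (v(A) = -4*(A + A) = -8*A)
H = -11999 (H = 219585 - 231584 = -11999)
(v(-442) + 469476)*(204603 + H) = (-8*(-442) + 469476)*(204603 - 11999) = (3536 + 469476)*192604 = 473012*192604 = 91104003248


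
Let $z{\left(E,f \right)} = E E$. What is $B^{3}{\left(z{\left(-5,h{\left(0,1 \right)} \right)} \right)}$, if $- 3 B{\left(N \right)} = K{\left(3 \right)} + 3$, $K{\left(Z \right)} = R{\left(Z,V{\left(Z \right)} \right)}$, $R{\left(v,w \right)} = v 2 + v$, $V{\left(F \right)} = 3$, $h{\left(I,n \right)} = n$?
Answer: $-64$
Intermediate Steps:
$z{\left(E,f \right)} = E^{2}$
$R{\left(v,w \right)} = 3 v$ ($R{\left(v,w \right)} = 2 v + v = 3 v$)
$K{\left(Z \right)} = 3 Z$
$B{\left(N \right)} = -4$ ($B{\left(N \right)} = - \frac{3 \cdot 3 + 3}{3} = - \frac{9 + 3}{3} = \left(- \frac{1}{3}\right) 12 = -4$)
$B^{3}{\left(z{\left(-5,h{\left(0,1 \right)} \right)} \right)} = \left(-4\right)^{3} = -64$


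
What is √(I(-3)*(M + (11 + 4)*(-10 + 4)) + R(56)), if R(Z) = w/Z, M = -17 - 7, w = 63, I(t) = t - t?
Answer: 3*√2/4 ≈ 1.0607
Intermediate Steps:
I(t) = 0
M = -24
R(Z) = 63/Z
√(I(-3)*(M + (11 + 4)*(-10 + 4)) + R(56)) = √(0*(-24 + (11 + 4)*(-10 + 4)) + 63/56) = √(0*(-24 + 15*(-6)) + 63*(1/56)) = √(0*(-24 - 90) + 9/8) = √(0*(-114) + 9/8) = √(0 + 9/8) = √(9/8) = 3*√2/4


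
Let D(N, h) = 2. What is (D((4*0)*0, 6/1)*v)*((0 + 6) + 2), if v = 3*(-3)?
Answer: -144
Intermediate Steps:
v = -9
(D((4*0)*0, 6/1)*v)*((0 + 6) + 2) = (2*(-9))*((0 + 6) + 2) = -18*(6 + 2) = -18*8 = -144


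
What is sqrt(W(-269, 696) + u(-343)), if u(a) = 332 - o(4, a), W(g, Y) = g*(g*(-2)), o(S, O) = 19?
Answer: I*sqrt(144409) ≈ 380.01*I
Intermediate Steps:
W(g, Y) = -2*g**2 (W(g, Y) = g*(-2*g) = -2*g**2)
u(a) = 313 (u(a) = 332 - 1*19 = 332 - 19 = 313)
sqrt(W(-269, 696) + u(-343)) = sqrt(-2*(-269)**2 + 313) = sqrt(-2*72361 + 313) = sqrt(-144722 + 313) = sqrt(-144409) = I*sqrt(144409)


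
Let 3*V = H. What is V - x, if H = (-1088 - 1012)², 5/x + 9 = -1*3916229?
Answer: 5756869860005/3916238 ≈ 1.4700e+6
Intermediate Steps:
x = -5/3916238 (x = 5/(-9 - 1*3916229) = 5/(-9 - 3916229) = 5/(-3916238) = 5*(-1/3916238) = -5/3916238 ≈ -1.2767e-6)
H = 4410000 (H = (-2100)² = 4410000)
V = 1470000 (V = (⅓)*4410000 = 1470000)
V - x = 1470000 - 1*(-5/3916238) = 1470000 + 5/3916238 = 5756869860005/3916238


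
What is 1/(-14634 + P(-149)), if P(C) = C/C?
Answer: -1/14633 ≈ -6.8339e-5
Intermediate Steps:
P(C) = 1
1/(-14634 + P(-149)) = 1/(-14634 + 1) = 1/(-14633) = -1/14633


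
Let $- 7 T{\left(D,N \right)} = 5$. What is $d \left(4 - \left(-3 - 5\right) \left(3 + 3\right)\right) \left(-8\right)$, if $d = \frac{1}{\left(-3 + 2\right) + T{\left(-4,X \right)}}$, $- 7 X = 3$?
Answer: $\frac{728}{3} \approx 242.67$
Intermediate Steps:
$X = - \frac{3}{7}$ ($X = \left(- \frac{1}{7}\right) 3 = - \frac{3}{7} \approx -0.42857$)
$T{\left(D,N \right)} = - \frac{5}{7}$ ($T{\left(D,N \right)} = \left(- \frac{1}{7}\right) 5 = - \frac{5}{7}$)
$d = - \frac{7}{12}$ ($d = \frac{1}{\left(-3 + 2\right) - \frac{5}{7}} = \frac{1}{-1 - \frac{5}{7}} = \frac{1}{- \frac{12}{7}} = - \frac{7}{12} \approx -0.58333$)
$d \left(4 - \left(-3 - 5\right) \left(3 + 3\right)\right) \left(-8\right) = - \frac{7 \left(4 - \left(-3 - 5\right) \left(3 + 3\right)\right)}{12} \left(-8\right) = - \frac{7 \left(4 - \left(-8\right) 6\right)}{12} \left(-8\right) = - \frac{7 \left(4 - -48\right)}{12} \left(-8\right) = - \frac{7 \left(4 + 48\right)}{12} \left(-8\right) = \left(- \frac{7}{12}\right) 52 \left(-8\right) = \left(- \frac{91}{3}\right) \left(-8\right) = \frac{728}{3}$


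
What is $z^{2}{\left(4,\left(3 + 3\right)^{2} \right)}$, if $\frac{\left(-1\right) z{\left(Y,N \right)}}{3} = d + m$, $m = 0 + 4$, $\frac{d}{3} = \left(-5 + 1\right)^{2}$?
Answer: $24336$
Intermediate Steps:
$d = 48$ ($d = 3 \left(-5 + 1\right)^{2} = 3 \left(-4\right)^{2} = 3 \cdot 16 = 48$)
$m = 4$
$z{\left(Y,N \right)} = -156$ ($z{\left(Y,N \right)} = - 3 \left(48 + 4\right) = \left(-3\right) 52 = -156$)
$z^{2}{\left(4,\left(3 + 3\right)^{2} \right)} = \left(-156\right)^{2} = 24336$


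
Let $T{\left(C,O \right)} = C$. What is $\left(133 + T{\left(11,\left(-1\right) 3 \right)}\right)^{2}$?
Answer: $20736$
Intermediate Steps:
$\left(133 + T{\left(11,\left(-1\right) 3 \right)}\right)^{2} = \left(133 + 11\right)^{2} = 144^{2} = 20736$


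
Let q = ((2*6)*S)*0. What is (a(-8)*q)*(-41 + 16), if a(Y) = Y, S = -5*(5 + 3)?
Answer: 0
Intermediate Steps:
S = -40 (S = -5*8 = -40)
q = 0 (q = ((2*6)*(-40))*0 = (12*(-40))*0 = -480*0 = 0)
(a(-8)*q)*(-41 + 16) = (-8*0)*(-41 + 16) = 0*(-25) = 0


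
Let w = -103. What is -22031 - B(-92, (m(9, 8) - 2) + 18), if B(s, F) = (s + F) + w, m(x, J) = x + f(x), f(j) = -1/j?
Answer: -196748/9 ≈ -21861.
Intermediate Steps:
m(x, J) = x - 1/x
B(s, F) = -103 + F + s (B(s, F) = (s + F) - 103 = (F + s) - 103 = -103 + F + s)
-22031 - B(-92, (m(9, 8) - 2) + 18) = -22031 - (-103 + (((9 - 1/9) - 2) + 18) - 92) = -22031 - (-103 + (((9 - 1*⅑) - 2) + 18) - 92) = -22031 - (-103 + (((9 - ⅑) - 2) + 18) - 92) = -22031 - (-103 + ((80/9 - 2) + 18) - 92) = -22031 - (-103 + (62/9 + 18) - 92) = -22031 - (-103 + 224/9 - 92) = -22031 - 1*(-1531/9) = -22031 + 1531/9 = -196748/9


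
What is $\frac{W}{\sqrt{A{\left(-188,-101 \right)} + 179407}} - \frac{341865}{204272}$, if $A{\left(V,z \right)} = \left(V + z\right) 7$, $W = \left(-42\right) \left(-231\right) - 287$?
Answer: $- \frac{341865}{204272} + \frac{9415 \sqrt{44346}}{88692} \approx 20.681$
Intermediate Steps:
$W = 9415$ ($W = 9702 - 287 = 9415$)
$A{\left(V,z \right)} = 7 V + 7 z$
$\frac{W}{\sqrt{A{\left(-188,-101 \right)} + 179407}} - \frac{341865}{204272} = \frac{9415}{\sqrt{\left(7 \left(-188\right) + 7 \left(-101\right)\right) + 179407}} - \frac{341865}{204272} = \frac{9415}{\sqrt{\left(-1316 - 707\right) + 179407}} - \frac{341865}{204272} = \frac{9415}{\sqrt{-2023 + 179407}} - \frac{341865}{204272} = \frac{9415}{\sqrt{177384}} - \frac{341865}{204272} = \frac{9415}{2 \sqrt{44346}} - \frac{341865}{204272} = 9415 \frac{\sqrt{44346}}{88692} - \frac{341865}{204272} = \frac{9415 \sqrt{44346}}{88692} - \frac{341865}{204272} = - \frac{341865}{204272} + \frac{9415 \sqrt{44346}}{88692}$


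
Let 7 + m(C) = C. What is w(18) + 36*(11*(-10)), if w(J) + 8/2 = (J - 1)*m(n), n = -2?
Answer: -4117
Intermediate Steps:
m(C) = -7 + C
w(J) = 5 - 9*J (w(J) = -4 + (J - 1)*(-7 - 2) = -4 + (-1 + J)*(-9) = -4 + (9 - 9*J) = 5 - 9*J)
w(18) + 36*(11*(-10)) = (5 - 9*18) + 36*(11*(-10)) = (5 - 162) + 36*(-110) = -157 - 3960 = -4117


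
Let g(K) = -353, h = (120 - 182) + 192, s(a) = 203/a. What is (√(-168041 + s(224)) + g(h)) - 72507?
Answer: -72860 + I*√10754566/8 ≈ -72860.0 + 409.93*I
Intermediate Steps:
h = 130 (h = -62 + 192 = 130)
(√(-168041 + s(224)) + g(h)) - 72507 = (√(-168041 + 203/224) - 353) - 72507 = (√(-168041 + 203*(1/224)) - 353) - 72507 = (√(-168041 + 29/32) - 353) - 72507 = (√(-5377283/32) - 353) - 72507 = (I*√10754566/8 - 353) - 72507 = (-353 + I*√10754566/8) - 72507 = -72860 + I*√10754566/8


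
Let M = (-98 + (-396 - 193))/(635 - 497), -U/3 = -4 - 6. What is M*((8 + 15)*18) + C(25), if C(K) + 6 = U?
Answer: -2037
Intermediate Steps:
U = 30 (U = -3*(-4 - 6) = -3*(-10) = 30)
C(K) = 24 (C(K) = -6 + 30 = 24)
M = -229/46 (M = (-98 - 589)/138 = -687*1/138 = -229/46 ≈ -4.9783)
M*((8 + 15)*18) + C(25) = -229*(8 + 15)*18/46 + 24 = -229*18/2 + 24 = -229/46*414 + 24 = -2061 + 24 = -2037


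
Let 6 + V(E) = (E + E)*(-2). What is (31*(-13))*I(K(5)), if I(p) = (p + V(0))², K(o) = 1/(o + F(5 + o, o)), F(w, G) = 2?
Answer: -677443/49 ≈ -13825.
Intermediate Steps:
V(E) = -6 - 4*E (V(E) = -6 + (E + E)*(-2) = -6 + (2*E)*(-2) = -6 - 4*E)
K(o) = 1/(2 + o) (K(o) = 1/(o + 2) = 1/(2 + o))
I(p) = (-6 + p)² (I(p) = (p + (-6 - 4*0))² = (p + (-6 + 0))² = (p - 6)² = (-6 + p)²)
(31*(-13))*I(K(5)) = (31*(-13))*(-6 + 1/(2 + 5))² = -403*(-6 + 1/7)² = -403*(-6 + ⅐)² = -403*(-41/7)² = -403*1681/49 = -677443/49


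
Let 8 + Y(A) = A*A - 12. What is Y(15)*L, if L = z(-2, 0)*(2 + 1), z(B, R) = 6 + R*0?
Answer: 3690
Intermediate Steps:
z(B, R) = 6 (z(B, R) = 6 + 0 = 6)
L = 18 (L = 6*(2 + 1) = 6*3 = 18)
Y(A) = -20 + A**2 (Y(A) = -8 + (A*A - 12) = -8 + (A**2 - 12) = -8 + (-12 + A**2) = -20 + A**2)
Y(15)*L = (-20 + 15**2)*18 = (-20 + 225)*18 = 205*18 = 3690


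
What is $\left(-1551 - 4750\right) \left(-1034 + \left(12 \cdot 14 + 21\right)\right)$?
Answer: $5324345$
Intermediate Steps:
$\left(-1551 - 4750\right) \left(-1034 + \left(12 \cdot 14 + 21\right)\right) = - 6301 \left(-1034 + \left(168 + 21\right)\right) = - 6301 \left(-1034 + 189\right) = \left(-6301\right) \left(-845\right) = 5324345$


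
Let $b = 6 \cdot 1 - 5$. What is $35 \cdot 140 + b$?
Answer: $4901$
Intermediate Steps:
$b = 1$ ($b = 6 - 5 = 1$)
$35 \cdot 140 + b = 35 \cdot 140 + 1 = 4900 + 1 = 4901$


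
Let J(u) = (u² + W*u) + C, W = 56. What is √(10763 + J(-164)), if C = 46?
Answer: 3*√3169 ≈ 168.88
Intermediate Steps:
J(u) = 46 + u² + 56*u (J(u) = (u² + 56*u) + 46 = 46 + u² + 56*u)
√(10763 + J(-164)) = √(10763 + (46 + (-164)² + 56*(-164))) = √(10763 + (46 + 26896 - 9184)) = √(10763 + 17758) = √28521 = 3*√3169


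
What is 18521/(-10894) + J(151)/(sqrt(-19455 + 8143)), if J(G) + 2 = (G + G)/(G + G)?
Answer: -18521/10894 + I*sqrt(707)/2828 ≈ -1.7001 + 0.0094022*I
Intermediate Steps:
J(G) = -1 (J(G) = -2 + (G + G)/(G + G) = -2 + (2*G)/((2*G)) = -2 + (2*G)*(1/(2*G)) = -2 + 1 = -1)
18521/(-10894) + J(151)/(sqrt(-19455 + 8143)) = 18521/(-10894) - 1/(sqrt(-19455 + 8143)) = 18521*(-1/10894) - 1/(sqrt(-11312)) = -18521/10894 - 1/(4*I*sqrt(707)) = -18521/10894 - (-1)*I*sqrt(707)/2828 = -18521/10894 + I*sqrt(707)/2828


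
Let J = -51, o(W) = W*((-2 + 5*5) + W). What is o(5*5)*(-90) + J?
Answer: -108051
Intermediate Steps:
o(W) = W*(23 + W) (o(W) = W*((-2 + 25) + W) = W*(23 + W))
o(5*5)*(-90) + J = ((5*5)*(23 + 5*5))*(-90) - 51 = (25*(23 + 25))*(-90) - 51 = (25*48)*(-90) - 51 = 1200*(-90) - 51 = -108000 - 51 = -108051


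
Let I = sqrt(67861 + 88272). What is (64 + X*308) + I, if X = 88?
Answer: 27168 + sqrt(156133) ≈ 27563.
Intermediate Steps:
I = sqrt(156133) ≈ 395.14
(64 + X*308) + I = (64 + 88*308) + sqrt(156133) = (64 + 27104) + sqrt(156133) = 27168 + sqrt(156133)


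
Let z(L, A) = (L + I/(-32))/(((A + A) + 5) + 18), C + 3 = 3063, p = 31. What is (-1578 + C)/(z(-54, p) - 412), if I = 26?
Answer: -155040/43169 ≈ -3.5915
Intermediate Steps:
C = 3060 (C = -3 + 3063 = 3060)
z(L, A) = (-13/16 + L)/(23 + 2*A) (z(L, A) = (L + 26/(-32))/(((A + A) + 5) + 18) = (L + 26*(-1/32))/((2*A + 5) + 18) = (L - 13/16)/((5 + 2*A) + 18) = (-13/16 + L)/(23 + 2*A))
(-1578 + C)/(z(-54, p) - 412) = (-1578 + 3060)/((-13 + 16*(-54))/(16*(23 + 2*31)) - 412) = 1482/((-13 - 864)/(16*(23 + 62)) - 412) = 1482/((1/16)*(-877)/85 - 412) = 1482/((1/16)*(1/85)*(-877) - 412) = 1482/(-877/1360 - 412) = 1482/(-561197/1360) = 1482*(-1360/561197) = -155040/43169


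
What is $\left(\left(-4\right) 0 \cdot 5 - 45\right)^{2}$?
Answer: $2025$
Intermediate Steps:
$\left(\left(-4\right) 0 \cdot 5 - 45\right)^{2} = \left(0 \cdot 5 - 45\right)^{2} = \left(0 - 45\right)^{2} = \left(-45\right)^{2} = 2025$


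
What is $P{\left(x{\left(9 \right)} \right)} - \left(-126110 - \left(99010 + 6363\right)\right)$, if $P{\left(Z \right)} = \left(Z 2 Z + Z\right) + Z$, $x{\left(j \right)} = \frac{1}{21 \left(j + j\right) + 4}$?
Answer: $\frac{16889463029}{72962} \approx 2.3148 \cdot 10^{5}$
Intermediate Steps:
$x{\left(j \right)} = \frac{1}{4 + 42 j}$ ($x{\left(j \right)} = \frac{1}{21 \cdot 2 j + 4} = \frac{1}{42 j + 4} = \frac{1}{4 + 42 j}$)
$P{\left(Z \right)} = 2 Z + 2 Z^{2}$ ($P{\left(Z \right)} = \left(2 Z Z + Z\right) + Z = \left(2 Z^{2} + Z\right) + Z = \left(Z + 2 Z^{2}\right) + Z = 2 Z + 2 Z^{2}$)
$P{\left(x{\left(9 \right)} \right)} - \left(-126110 - \left(99010 + 6363\right)\right) = 2 \frac{1}{2 \left(2 + 21 \cdot 9\right)} \left(1 + \frac{1}{2 \left(2 + 21 \cdot 9\right)}\right) - \left(-126110 - \left(99010 + 6363\right)\right) = 2 \frac{1}{2 \left(2 + 189\right)} \left(1 + \frac{1}{2 \left(2 + 189\right)}\right) - \left(-126110 - 105373\right) = 2 \frac{1}{2 \cdot 191} \left(1 + \frac{1}{2 \cdot 191}\right) - \left(-126110 - 105373\right) = 2 \cdot \frac{1}{2} \cdot \frac{1}{191} \left(1 + \frac{1}{2} \cdot \frac{1}{191}\right) - -231483 = 2 \cdot \frac{1}{382} \left(1 + \frac{1}{382}\right) + 231483 = 2 \cdot \frac{1}{382} \cdot \frac{383}{382} + 231483 = \frac{383}{72962} + 231483 = \frac{16889463029}{72962}$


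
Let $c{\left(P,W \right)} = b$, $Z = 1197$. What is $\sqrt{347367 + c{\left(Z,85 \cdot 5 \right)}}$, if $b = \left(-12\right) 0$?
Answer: $\sqrt{347367} \approx 589.38$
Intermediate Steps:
$b = 0$
$c{\left(P,W \right)} = 0$
$\sqrt{347367 + c{\left(Z,85 \cdot 5 \right)}} = \sqrt{347367 + 0} = \sqrt{347367}$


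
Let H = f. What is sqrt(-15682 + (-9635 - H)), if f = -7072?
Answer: I*sqrt(18245) ≈ 135.07*I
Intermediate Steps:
H = -7072
sqrt(-15682 + (-9635 - H)) = sqrt(-15682 + (-9635 - 1*(-7072))) = sqrt(-15682 + (-9635 + 7072)) = sqrt(-15682 - 2563) = sqrt(-18245) = I*sqrt(18245)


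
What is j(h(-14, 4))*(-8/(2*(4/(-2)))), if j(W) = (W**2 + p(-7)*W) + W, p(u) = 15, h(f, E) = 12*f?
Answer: 51072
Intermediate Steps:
j(W) = W**2 + 16*W (j(W) = (W**2 + 15*W) + W = W**2 + 16*W)
j(h(-14, 4))*(-8/(2*(4/(-2)))) = ((12*(-14))*(16 + 12*(-14)))*(-8/(2*(4/(-2)))) = (-168*(16 - 168))*(-8/(2*(4*(-1/2)))) = (-168*(-152))*(-8/(2*(-2))) = 25536*(-8/(-4)) = 25536*(-8*(-1/4)) = 25536*2 = 51072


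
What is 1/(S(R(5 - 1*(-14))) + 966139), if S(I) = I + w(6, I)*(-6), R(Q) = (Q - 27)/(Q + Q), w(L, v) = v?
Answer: 19/18356661 ≈ 1.0350e-6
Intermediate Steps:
R(Q) = (-27 + Q)/(2*Q) (R(Q) = (-27 + Q)/((2*Q)) = (-27 + Q)*(1/(2*Q)) = (-27 + Q)/(2*Q))
S(I) = -5*I (S(I) = I + I*(-6) = I - 6*I = -5*I)
1/(S(R(5 - 1*(-14))) + 966139) = 1/(-5*(-27 + (5 - 1*(-14)))/(2*(5 - 1*(-14))) + 966139) = 1/(-5*(-27 + (5 + 14))/(2*(5 + 14)) + 966139) = 1/(-5*(-27 + 19)/(2*19) + 966139) = 1/(-5*(-8)/(2*19) + 966139) = 1/(-5*(-4/19) + 966139) = 1/(20/19 + 966139) = 1/(18356661/19) = 19/18356661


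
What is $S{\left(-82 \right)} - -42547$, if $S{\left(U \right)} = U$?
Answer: $42465$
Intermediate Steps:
$S{\left(-82 \right)} - -42547 = -82 - -42547 = -82 + 42547 = 42465$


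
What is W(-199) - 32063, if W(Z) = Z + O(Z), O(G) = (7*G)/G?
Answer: -32255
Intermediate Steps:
O(G) = 7
W(Z) = 7 + Z (W(Z) = Z + 7 = 7 + Z)
W(-199) - 32063 = (7 - 199) - 32063 = -192 - 32063 = -32255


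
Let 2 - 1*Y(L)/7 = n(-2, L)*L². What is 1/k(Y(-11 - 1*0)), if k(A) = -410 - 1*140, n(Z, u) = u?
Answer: -1/550 ≈ -0.0018182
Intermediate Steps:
Y(L) = 14 - 7*L³ (Y(L) = 14 - 7*L*L² = 14 - 7*L³)
k(A) = -550 (k(A) = -410 - 140 = -550)
1/k(Y(-11 - 1*0)) = 1/(-550) = -1/550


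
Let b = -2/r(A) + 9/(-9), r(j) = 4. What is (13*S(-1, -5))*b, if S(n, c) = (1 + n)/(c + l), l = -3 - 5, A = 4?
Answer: 0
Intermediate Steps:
b = -3/2 (b = -2/4 + 9/(-9) = -2*1/4 + 9*(-1/9) = -1/2 - 1 = -3/2 ≈ -1.5000)
l = -8
S(n, c) = (1 + n)/(-8 + c) (S(n, c) = (1 + n)/(c - 8) = (1 + n)/(-8 + c))
(13*S(-1, -5))*b = (13*((1 - 1)/(-8 - 5)))*(-3/2) = (13*(0/(-13)))*(-3/2) = (13*(-1/13*0))*(-3/2) = (13*0)*(-3/2) = 0*(-3/2) = 0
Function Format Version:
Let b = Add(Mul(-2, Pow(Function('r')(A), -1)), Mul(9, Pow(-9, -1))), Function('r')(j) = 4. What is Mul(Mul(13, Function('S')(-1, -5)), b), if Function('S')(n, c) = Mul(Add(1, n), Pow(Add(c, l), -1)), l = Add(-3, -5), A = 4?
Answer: 0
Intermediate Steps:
b = Rational(-3, 2) (b = Add(Mul(-2, Pow(4, -1)), Mul(9, Pow(-9, -1))) = Add(Mul(-2, Rational(1, 4)), Mul(9, Rational(-1, 9))) = Add(Rational(-1, 2), -1) = Rational(-3, 2) ≈ -1.5000)
l = -8
Function('S')(n, c) = Mul(Pow(Add(-8, c), -1), Add(1, n)) (Function('S')(n, c) = Mul(Add(1, n), Pow(Add(c, -8), -1)) = Mul(Add(1, n), Pow(Add(-8, c), -1)) = Mul(Pow(Add(-8, c), -1), Add(1, n)))
Mul(Mul(13, Function('S')(-1, -5)), b) = Mul(Mul(13, Mul(Pow(Add(-8, -5), -1), Add(1, -1))), Rational(-3, 2)) = Mul(Mul(13, Mul(Pow(-13, -1), 0)), Rational(-3, 2)) = Mul(Mul(13, Mul(Rational(-1, 13), 0)), Rational(-3, 2)) = Mul(Mul(13, 0), Rational(-3, 2)) = Mul(0, Rational(-3, 2)) = 0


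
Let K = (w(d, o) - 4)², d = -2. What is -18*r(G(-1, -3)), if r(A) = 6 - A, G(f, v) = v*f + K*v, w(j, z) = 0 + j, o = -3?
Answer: -1998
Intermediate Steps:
w(j, z) = j
K = 36 (K = (-2 - 4)² = (-6)² = 36)
G(f, v) = 36*v + f*v (G(f, v) = v*f + 36*v = f*v + 36*v = 36*v + f*v)
-18*r(G(-1, -3)) = -18*(6 - (-3)*(36 - 1)) = -18*(6 - (-3)*35) = -18*(6 - 1*(-105)) = -18*(6 + 105) = -18*111 = -1998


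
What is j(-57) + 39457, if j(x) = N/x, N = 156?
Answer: 749631/19 ≈ 39454.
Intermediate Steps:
j(x) = 156/x
j(-57) + 39457 = 156/(-57) + 39457 = 156*(-1/57) + 39457 = -52/19 + 39457 = 749631/19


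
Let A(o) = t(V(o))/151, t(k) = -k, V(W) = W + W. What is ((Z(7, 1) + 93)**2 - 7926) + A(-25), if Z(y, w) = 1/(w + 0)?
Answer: 137460/151 ≈ 910.33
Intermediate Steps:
V(W) = 2*W
Z(y, w) = 1/w
A(o) = -2*o/151
((Z(7, 1) + 93)**2 - 7926) + A(-25) = ((1/1 + 93)**2 - 7926) - 2/151*(-25) = ((1 + 93)**2 - 7926) + 50/151 = (94**2 - 7926) + 50/151 = (8836 - 7926) + 50/151 = 910 + 50/151 = 137460/151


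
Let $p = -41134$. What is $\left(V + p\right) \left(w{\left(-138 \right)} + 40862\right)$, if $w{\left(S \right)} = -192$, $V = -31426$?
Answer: $-2951015200$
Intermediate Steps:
$\left(V + p\right) \left(w{\left(-138 \right)} + 40862\right) = \left(-31426 - 41134\right) \left(-192 + 40862\right) = \left(-72560\right) 40670 = -2951015200$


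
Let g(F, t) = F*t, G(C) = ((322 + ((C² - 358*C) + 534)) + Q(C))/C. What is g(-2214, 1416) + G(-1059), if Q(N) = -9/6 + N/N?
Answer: -6642983749/2118 ≈ -3.1364e+6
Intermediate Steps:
Q(N) = -½ (Q(N) = -9*⅙ + 1 = -3/2 + 1 = -½)
G(C) = (1711/2 + C² - 358*C)/C (G(C) = ((322 + ((C² - 358*C) + 534)) - ½)/C = ((322 + (534 + C² - 358*C)) - ½)/C = ((856 + C² - 358*C) - ½)/C = (1711/2 + C² - 358*C)/C)
g(-2214, 1416) + G(-1059) = -2214*1416 + (-358 - 1059 + (1711/2)/(-1059)) = -3135024 + (-358 - 1059 + (1711/2)*(-1/1059)) = -3135024 + (-358 - 1059 - 1711/2118) = -3135024 - 3002917/2118 = -6642983749/2118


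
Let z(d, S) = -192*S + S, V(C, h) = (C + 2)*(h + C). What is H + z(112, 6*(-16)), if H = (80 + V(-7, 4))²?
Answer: 27361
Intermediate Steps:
V(C, h) = (2 + C)*(C + h)
H = 9025 (H = (80 + ((-7)² + 2*(-7) + 2*4 - 7*4))² = (80 + (49 - 14 + 8 - 28))² = (80 + 15)² = 95² = 9025)
z(d, S) = -191*S
H + z(112, 6*(-16)) = 9025 - 1146*(-16) = 9025 - 191*(-96) = 9025 + 18336 = 27361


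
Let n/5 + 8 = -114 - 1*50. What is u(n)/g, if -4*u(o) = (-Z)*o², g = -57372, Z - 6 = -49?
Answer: 1987675/14343 ≈ 138.58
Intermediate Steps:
Z = -43 (Z = 6 - 49 = -43)
n = -860 (n = -40 + 5*(-114 - 1*50) = -40 + 5*(-114 - 50) = -40 + 5*(-164) = -40 - 820 = -860)
u(o) = -43*o²/4 (u(o) = -(-1*(-43))*o²/4 = -43*o²/4)
u(n)/g = -43/4*(-860)²/(-57372) = -43/4*739600*(-1/57372) = -7950700*(-1/57372) = 1987675/14343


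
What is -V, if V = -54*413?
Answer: 22302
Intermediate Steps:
V = -22302
-V = -1*(-22302) = 22302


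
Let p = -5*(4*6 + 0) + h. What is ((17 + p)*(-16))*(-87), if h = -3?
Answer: -147552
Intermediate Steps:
p = -123 (p = -5*(4*6 + 0) - 3 = -5*(24 + 0) - 3 = -5*24 - 3 = -120 - 3 = -123)
((17 + p)*(-16))*(-87) = ((17 - 123)*(-16))*(-87) = -106*(-16)*(-87) = 1696*(-87) = -147552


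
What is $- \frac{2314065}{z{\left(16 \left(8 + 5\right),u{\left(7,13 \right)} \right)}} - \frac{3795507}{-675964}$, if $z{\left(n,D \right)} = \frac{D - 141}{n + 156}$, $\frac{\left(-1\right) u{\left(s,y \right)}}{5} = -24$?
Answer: $\frac{27113230778947}{675964} \approx 4.011 \cdot 10^{7}$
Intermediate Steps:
$u{\left(s,y \right)} = 120$ ($u{\left(s,y \right)} = \left(-5\right) \left(-24\right) = 120$)
$z{\left(n,D \right)} = \frac{-141 + D}{156 + n}$
$- \frac{2314065}{z{\left(16 \left(8 + 5\right),u{\left(7,13 \right)} \right)}} - \frac{3795507}{-675964} = - \frac{2314065}{\frac{1}{156 + 16 \left(8 + 5\right)} \left(-141 + 120\right)} - \frac{3795507}{-675964} = - \frac{2314065}{\frac{1}{156 + 16 \cdot 13} \left(-21\right)} - - \frac{3795507}{675964} = - \frac{2314065}{\frac{1}{156 + 208} \left(-21\right)} + \frac{3795507}{675964} = - \frac{2314065}{\frac{1}{364} \left(-21\right)} + \frac{3795507}{675964} = - \frac{2314065}{- \frac{3}{52}} + \frac{3795507}{675964} = \left(-2314065\right) \left(- \frac{52}{3}\right) + \frac{3795507}{675964} = 40110460 + \frac{3795507}{675964} = \frac{27113230778947}{675964}$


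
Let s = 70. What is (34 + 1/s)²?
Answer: 5669161/4900 ≈ 1157.0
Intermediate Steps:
(34 + 1/s)² = (34 + 1/70)² = (2381/70)² = 5669161/4900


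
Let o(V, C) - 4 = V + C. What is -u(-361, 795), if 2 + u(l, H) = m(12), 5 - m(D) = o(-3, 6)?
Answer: 4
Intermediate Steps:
o(V, C) = 4 + C + V (o(V, C) = 4 + (V + C) = 4 + (C + V) = 4 + C + V)
m(D) = -2 (m(D) = 5 - (4 + 6 - 3) = 5 - 1*7 = 5 - 7 = -2)
u(l, H) = -4 (u(l, H) = -2 - 2 = -4)
-u(-361, 795) = -1*(-4) = 4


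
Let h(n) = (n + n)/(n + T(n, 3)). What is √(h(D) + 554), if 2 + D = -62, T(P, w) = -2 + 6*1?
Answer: √125130/15 ≈ 23.582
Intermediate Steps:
T(P, w) = 4 (T(P, w) = -2 + 6 = 4)
D = -64 (D = -2 - 62 = -64)
h(n) = 2*n/(4 + n) (h(n) = (n + n)/(n + 4) = (2*n)/(4 + n) = 2*n/(4 + n))
√(h(D) + 554) = √(2*(-64)/(4 - 64) + 554) = √(2*(-64)/(-60) + 554) = √(2*(-64)*(-1/60) + 554) = √(32/15 + 554) = √(8342/15) = √125130/15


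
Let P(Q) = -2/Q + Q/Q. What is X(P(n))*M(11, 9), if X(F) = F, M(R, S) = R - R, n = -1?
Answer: 0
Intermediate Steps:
P(Q) = 1 - 2/Q (P(Q) = -2/Q + 1 = 1 - 2/Q)
M(R, S) = 0
X(P(n))*M(11, 9) = ((-2 - 1)/(-1))*0 = -1*(-3)*0 = 3*0 = 0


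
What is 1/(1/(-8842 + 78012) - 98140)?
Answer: -69170/6788343799 ≈ -1.0190e-5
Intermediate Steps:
1/(1/(-8842 + 78012) - 98140) = 1/(1/69170 - 98140) = 1/(-6788343799/69170) = -69170/6788343799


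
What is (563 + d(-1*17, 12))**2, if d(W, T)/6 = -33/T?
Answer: 1194649/4 ≈ 2.9866e+5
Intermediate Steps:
d(W, T) = -198/T (d(W, T) = 6*(-33/T) = -198/T)
(563 + d(-1*17, 12))**2 = (563 - 198/12)**2 = (563 - 198*1/12)**2 = (563 - 33/2)**2 = (1093/2)**2 = 1194649/4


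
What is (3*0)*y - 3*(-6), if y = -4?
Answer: 18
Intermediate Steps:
(3*0)*y - 3*(-6) = (3*0)*(-4) - 3*(-6) = 0*(-4) + 18 = 0 + 18 = 18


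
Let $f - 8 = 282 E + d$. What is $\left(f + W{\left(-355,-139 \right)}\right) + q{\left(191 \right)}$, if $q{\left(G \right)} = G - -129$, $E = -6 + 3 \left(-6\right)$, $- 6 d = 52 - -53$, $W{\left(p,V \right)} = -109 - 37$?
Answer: $- \frac{13207}{2} \approx -6603.5$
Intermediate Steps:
$W{\left(p,V \right)} = -146$ ($W{\left(p,V \right)} = -109 - 37 = -146$)
$d = - \frac{35}{2}$ ($d = - \frac{52 - -53}{6} = - \frac{52 + 53}{6} = \left(- \frac{1}{6}\right) 105 = - \frac{35}{2} \approx -17.5$)
$E = -24$ ($E = -6 - 18 = -24$)
$q{\left(G \right)} = 129 + G$ ($q{\left(G \right)} = G + 129 = 129 + G$)
$f = - \frac{13555}{2}$ ($f = 8 + \left(282 \left(-24\right) - \frac{35}{2}\right) = 8 - \frac{13571}{2} = - \frac{13555}{2} \approx -6777.5$)
$\left(f + W{\left(-355,-139 \right)}\right) + q{\left(191 \right)} = \left(- \frac{13555}{2} - 146\right) + \left(129 + 191\right) = - \frac{13847}{2} + 320 = - \frac{13207}{2}$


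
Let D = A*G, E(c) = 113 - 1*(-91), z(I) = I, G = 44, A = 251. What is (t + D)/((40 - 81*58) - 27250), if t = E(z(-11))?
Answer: -2812/7977 ≈ -0.35251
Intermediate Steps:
E(c) = 204 (E(c) = 113 + 91 = 204)
D = 11044 (D = 251*44 = 11044)
t = 204
(t + D)/((40 - 81*58) - 27250) = (204 + 11044)/((40 - 81*58) - 27250) = 11248/((40 - 4698) - 27250) = 11248/(-4658 - 27250) = 11248/(-31908) = 11248*(-1/31908) = -2812/7977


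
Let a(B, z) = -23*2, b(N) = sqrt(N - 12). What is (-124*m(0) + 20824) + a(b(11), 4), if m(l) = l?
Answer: 20778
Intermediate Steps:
b(N) = sqrt(-12 + N)
a(B, z) = -46
(-124*m(0) + 20824) + a(b(11), 4) = (-124*0 + 20824) - 46 = (0 + 20824) - 46 = 20824 - 46 = 20778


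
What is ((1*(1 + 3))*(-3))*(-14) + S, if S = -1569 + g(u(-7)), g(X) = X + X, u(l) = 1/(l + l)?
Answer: -9808/7 ≈ -1401.1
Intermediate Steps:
u(l) = 1/(2*l)
g(X) = 2*X
S = -10984/7 (S = -1569 + 2*((1/2)/(-7)) = -1569 + 2*((1/2)*(-1/7)) = -1569 + 2*(-1/14) = -1569 - 1/7 = -10984/7 ≈ -1569.1)
((1*(1 + 3))*(-3))*(-14) + S = ((1*(1 + 3))*(-3))*(-14) - 10984/7 = ((1*4)*(-3))*(-14) - 10984/7 = (4*(-3))*(-14) - 10984/7 = -12*(-14) - 10984/7 = 168 - 10984/7 = -9808/7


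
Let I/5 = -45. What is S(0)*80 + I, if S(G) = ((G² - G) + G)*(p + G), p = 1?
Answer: -225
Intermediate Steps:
S(G) = G²*(1 + G) (S(G) = ((G² - G) + G)*(1 + G) = G²*(1 + G))
I = -225 (I = 5*(-45) = -225)
S(0)*80 + I = (0²*(1 + 0))*80 - 225 = (0*1)*80 - 225 = 0*80 - 225 = 0 - 225 = -225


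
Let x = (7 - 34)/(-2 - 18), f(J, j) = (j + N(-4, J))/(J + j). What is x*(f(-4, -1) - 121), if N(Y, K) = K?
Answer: -162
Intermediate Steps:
f(J, j) = 1 (f(J, j) = (j + J)/(J + j) = (J + j)/(J + j) = 1)
x = 27/20 (x = -27/(-20) = -27*(-1/20) = 27/20 ≈ 1.3500)
x*(f(-4, -1) - 121) = 27*(1 - 121)/20 = (27/20)*(-120) = -162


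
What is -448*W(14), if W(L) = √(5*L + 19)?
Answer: -448*√89 ≈ -4226.4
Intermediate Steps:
W(L) = √(19 + 5*L)
-448*W(14) = -448*√(19 + 5*14) = -448*√(19 + 70) = -448*√89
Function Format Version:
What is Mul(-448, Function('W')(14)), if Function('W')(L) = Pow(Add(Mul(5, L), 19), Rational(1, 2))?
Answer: Mul(-448, Pow(89, Rational(1, 2))) ≈ -4226.4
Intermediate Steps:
Function('W')(L) = Pow(Add(19, Mul(5, L)), Rational(1, 2))
Mul(-448, Function('W')(14)) = Mul(-448, Pow(Add(19, Mul(5, 14)), Rational(1, 2))) = Mul(-448, Pow(Add(19, 70), Rational(1, 2))) = Mul(-448, Pow(89, Rational(1, 2)))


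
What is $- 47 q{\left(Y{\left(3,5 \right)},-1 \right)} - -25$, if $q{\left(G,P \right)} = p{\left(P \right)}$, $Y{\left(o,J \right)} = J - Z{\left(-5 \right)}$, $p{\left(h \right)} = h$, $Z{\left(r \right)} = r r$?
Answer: $72$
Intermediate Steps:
$Z{\left(r \right)} = r^{2}$
$Y{\left(o,J \right)} = -25 + J$ ($Y{\left(o,J \right)} = J - \left(-5\right)^{2} = J - 25 = -25 + J$)
$q{\left(G,P \right)} = P$
$- 47 q{\left(Y{\left(3,5 \right)},-1 \right)} - -25 = \left(-47\right) \left(-1\right) - -25 = 47 + 25 = 72$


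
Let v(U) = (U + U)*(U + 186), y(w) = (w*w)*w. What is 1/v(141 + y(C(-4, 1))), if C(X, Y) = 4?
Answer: 1/160310 ≈ 6.2379e-6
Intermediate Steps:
y(w) = w³ (y(w) = w²*w = w³)
v(U) = 2*U*(186 + U) (v(U) = (2*U)*(186 + U) = 2*U*(186 + U))
1/v(141 + y(C(-4, 1))) = 1/(2*(141 + 4³)*(186 + (141 + 4³))) = 1/(2*(141 + 64)*(186 + (141 + 64))) = 1/(2*205*(186 + 205)) = 1/(2*205*391) = 1/160310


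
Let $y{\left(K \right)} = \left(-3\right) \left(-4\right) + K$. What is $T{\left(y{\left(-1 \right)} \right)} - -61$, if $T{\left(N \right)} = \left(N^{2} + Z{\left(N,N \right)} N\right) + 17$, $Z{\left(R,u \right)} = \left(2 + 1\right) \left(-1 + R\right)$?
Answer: $529$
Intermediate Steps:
$y{\left(K \right)} = 12 + K$
$Z{\left(R,u \right)} = -3 + 3 R$ ($Z{\left(R,u \right)} = 3 \left(-1 + R\right) = -3 + 3 R$)
$T{\left(N \right)} = 17 + N^{2} + N \left(-3 + 3 N\right)$ ($T{\left(N \right)} = \left(N^{2} + \left(-3 + 3 N\right) N\right) + 17 = \left(N^{2} + N \left(-3 + 3 N\right)\right) + 17 = 17 + N^{2} + N \left(-3 + 3 N\right)$)
$T{\left(y{\left(-1 \right)} \right)} - -61 = \left(17 - 3 \left(12 - 1\right) + 4 \left(12 - 1\right)^{2}\right) - -61 = \left(17 - 33 + 4 \cdot 11^{2}\right) + 61 = \left(17 - 33 + 4 \cdot 121\right) + 61 = \left(17 - 33 + 484\right) + 61 = 468 + 61 = 529$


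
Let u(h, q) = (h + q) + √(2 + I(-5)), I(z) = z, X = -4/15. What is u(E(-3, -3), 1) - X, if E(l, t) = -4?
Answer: -41/15 + I*√3 ≈ -2.7333 + 1.732*I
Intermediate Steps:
X = -4/15 (X = -4*1/15 = -4/15 ≈ -0.26667)
u(h, q) = h + q + I*√3 (u(h, q) = (h + q) + √(2 - 5) = (h + q) + √(-3) = (h + q) + I*√3 = h + q + I*√3)
u(E(-3, -3), 1) - X = (-4 + 1 + I*√3) - 1*(-4/15) = (-3 + I*√3) + 4/15 = -41/15 + I*√3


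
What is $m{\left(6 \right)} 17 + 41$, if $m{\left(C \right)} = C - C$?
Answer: $41$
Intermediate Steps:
$m{\left(C \right)} = 0$
$m{\left(6 \right)} 17 + 41 = 0 \cdot 17 + 41 = 0 + 41 = 41$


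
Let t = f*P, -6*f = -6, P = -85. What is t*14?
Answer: -1190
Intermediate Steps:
f = 1 (f = -1/6*(-6) = 1)
t = -85 (t = 1*(-85) = -85)
t*14 = -85*14 = -1190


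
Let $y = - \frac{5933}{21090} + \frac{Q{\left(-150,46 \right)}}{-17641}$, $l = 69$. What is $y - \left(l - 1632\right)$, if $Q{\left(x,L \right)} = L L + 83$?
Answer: $\frac{581361061507}{372048690} \approx 1562.6$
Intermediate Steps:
$Q{\left(x,L \right)} = 83 + L^{2}$ ($Q{\left(x,L \right)} = L^{2} + 83 = 83 + L^{2}$)
$y = - \frac{151040963}{372048690}$ ($y = - \frac{5933}{21090} + \frac{83 + 46^{2}}{-17641} = \left(-5933\right) \frac{1}{21090} + \left(83 + 2116\right) \left(- \frac{1}{17641}\right) = - \frac{5933}{21090} + 2199 \left(- \frac{1}{17641}\right) = - \frac{5933}{21090} - \frac{2199}{17641} = - \frac{151040963}{372048690} \approx -0.40597$)
$y - \left(l - 1632\right) = - \frac{151040963}{372048690} - \left(69 - 1632\right) = - \frac{151040963}{372048690} - -1563 = - \frac{151040963}{372048690} + 1563 = \frac{581361061507}{372048690}$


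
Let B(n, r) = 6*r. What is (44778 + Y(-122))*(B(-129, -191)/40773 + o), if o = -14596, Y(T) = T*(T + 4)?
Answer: -11738619645532/13591 ≈ -8.6371e+8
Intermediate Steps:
Y(T) = T*(4 + T)
(44778 + Y(-122))*(B(-129, -191)/40773 + o) = (44778 - 122*(4 - 122))*((6*(-191))/40773 - 14596) = (44778 - 122*(-118))*(-1146*1/40773 - 14596) = (44778 + 14396)*(-382/13591 - 14596) = 59174*(-198374618/13591) = -11738619645532/13591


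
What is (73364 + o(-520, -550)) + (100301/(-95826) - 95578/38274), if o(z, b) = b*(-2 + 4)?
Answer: 44170941941939/611274054 ≈ 72261.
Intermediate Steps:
o(z, b) = 2*b (o(z, b) = b*2 = 2*b)
(73364 + o(-520, -550)) + (100301/(-95826) - 95578/38274) = (73364 + 2*(-550)) + (100301/(-95826) - 95578/38274) = (73364 - 1100) + (100301*(-1/95826) - 95578*1/38274) = 72264 + (-100301/95826 - 47789/19137) = 72264 - 2166296317/611274054 = 44170941941939/611274054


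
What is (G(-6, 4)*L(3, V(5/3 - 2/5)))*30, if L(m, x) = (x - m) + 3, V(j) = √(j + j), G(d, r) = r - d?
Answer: 20*√570 ≈ 477.49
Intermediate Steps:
V(j) = √2*√j (V(j) = √(2*j) = √2*√j)
L(m, x) = 3 + x - m
(G(-6, 4)*L(3, V(5/3 - 2/5)))*30 = ((4 - 1*(-6))*(3 + √2*√(5/3 - 2/5) - 1*3))*30 = ((4 + 6)*(3 + √2*√(5*(⅓) - 2*⅕) - 3))*30 = (10*(3 + √2*√(5/3 - ⅖) - 3))*30 = (10*(3 + √2*√(19/15) - 3))*30 = (10*(3 + √2*(√285/15) - 3))*30 = (10*(3 + √570/15 - 3))*30 = (10*(√570/15))*30 = (2*√570/3)*30 = 20*√570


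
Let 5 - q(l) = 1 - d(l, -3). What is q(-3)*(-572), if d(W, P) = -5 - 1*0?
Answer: 572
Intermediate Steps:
d(W, P) = -5 (d(W, P) = -5 + 0 = -5)
q(l) = -1 (q(l) = 5 - (1 - 1*(-5)) = 5 - (1 + 5) = 5 - 1*6 = 5 - 6 = -1)
q(-3)*(-572) = -1*(-572) = 572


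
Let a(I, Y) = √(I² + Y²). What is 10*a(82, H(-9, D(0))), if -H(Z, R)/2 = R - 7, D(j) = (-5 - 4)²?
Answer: 20*√7157 ≈ 1692.0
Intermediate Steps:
D(j) = 81 (D(j) = (-9)² = 81)
H(Z, R) = 14 - 2*R (H(Z, R) = -2*(R - 7) = -2*(-7 + R) = 14 - 2*R)
10*a(82, H(-9, D(0))) = 10*√(82² + (14 - 2*81)²) = 10*√(6724 + (14 - 162)²) = 10*√(6724 + (-148)²) = 10*√(6724 + 21904) = 10*√28628 = 10*(2*√7157) = 20*√7157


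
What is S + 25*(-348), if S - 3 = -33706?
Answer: -42403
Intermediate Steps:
S = -33703 (S = 3 - 33706 = -33703)
S + 25*(-348) = -33703 + 25*(-348) = -33703 - 8700 = -42403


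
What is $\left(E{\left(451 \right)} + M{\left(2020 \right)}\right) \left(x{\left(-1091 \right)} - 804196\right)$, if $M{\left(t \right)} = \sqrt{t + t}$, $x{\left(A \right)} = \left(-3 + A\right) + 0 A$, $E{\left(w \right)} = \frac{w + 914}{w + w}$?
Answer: $- \frac{549610425}{451} - 1610580 \sqrt{1010} \approx -5.2404 \cdot 10^{7}$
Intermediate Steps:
$E{\left(w \right)} = \frac{914 + w}{2 w}$
$x{\left(A \right)} = -3 + A$ ($x{\left(A \right)} = \left(-3 + A\right) + 0 = -3 + A$)
$M{\left(t \right)} = \sqrt{2} \sqrt{t}$ ($M{\left(t \right)} = \sqrt{2 t} = \sqrt{2} \sqrt{t}$)
$\left(E{\left(451 \right)} + M{\left(2020 \right)}\right) \left(x{\left(-1091 \right)} - 804196\right) = \left(\frac{914 + 451}{2 \cdot 451} + \sqrt{2} \sqrt{2020}\right) \left(\left(-3 - 1091\right) - 804196\right) = \left(\frac{1}{2} \cdot \frac{1}{451} \cdot 1365 + \sqrt{2} \cdot 2 \sqrt{505}\right) \left(-1094 - 804196\right) = \left(\frac{1365}{902} + 2 \sqrt{1010}\right) \left(-805290\right) = - \frac{549610425}{451} - 1610580 \sqrt{1010}$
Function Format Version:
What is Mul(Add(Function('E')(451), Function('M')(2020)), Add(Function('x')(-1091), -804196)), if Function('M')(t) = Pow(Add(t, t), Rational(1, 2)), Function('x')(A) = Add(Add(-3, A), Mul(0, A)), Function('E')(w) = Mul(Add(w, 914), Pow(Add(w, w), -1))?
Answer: Add(Rational(-549610425, 451), Mul(-1610580, Pow(1010, Rational(1, 2)))) ≈ -5.2404e+7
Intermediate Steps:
Function('E')(w) = Mul(Rational(1, 2), Pow(w, -1), Add(914, w)) (Function('E')(w) = Mul(Add(914, w), Pow(Mul(2, w), -1)) = Mul(Add(914, w), Mul(Rational(1, 2), Pow(w, -1))) = Mul(Rational(1, 2), Pow(w, -1), Add(914, w)))
Function('x')(A) = Add(-3, A) (Function('x')(A) = Add(Add(-3, A), 0) = Add(-3, A))
Function('M')(t) = Mul(Pow(2, Rational(1, 2)), Pow(t, Rational(1, 2))) (Function('M')(t) = Pow(Mul(2, t), Rational(1, 2)) = Mul(Pow(2, Rational(1, 2)), Pow(t, Rational(1, 2))))
Mul(Add(Function('E')(451), Function('M')(2020)), Add(Function('x')(-1091), -804196)) = Mul(Add(Mul(Rational(1, 2), Pow(451, -1), Add(914, 451)), Mul(Pow(2, Rational(1, 2)), Pow(2020, Rational(1, 2)))), Add(Add(-3, -1091), -804196)) = Mul(Add(Mul(Rational(1, 2), Rational(1, 451), 1365), Mul(Pow(2, Rational(1, 2)), Mul(2, Pow(505, Rational(1, 2))))), Add(-1094, -804196)) = Mul(Add(Rational(1365, 902), Mul(2, Pow(1010, Rational(1, 2)))), -805290) = Add(Rational(-549610425, 451), Mul(-1610580, Pow(1010, Rational(1, 2))))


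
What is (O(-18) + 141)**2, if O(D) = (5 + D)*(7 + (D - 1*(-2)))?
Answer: 66564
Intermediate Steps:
O(D) = (5 + D)*(9 + D) (O(D) = (5 + D)*(7 + (D + 2)) = (5 + D)*(7 + (2 + D)) = (5 + D)*(9 + D))
(O(-18) + 141)**2 = ((45 + (-18)**2 + 14*(-18)) + 141)**2 = ((45 + 324 - 252) + 141)**2 = (117 + 141)**2 = 258**2 = 66564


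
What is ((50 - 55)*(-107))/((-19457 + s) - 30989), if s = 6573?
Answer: -535/43873 ≈ -0.012194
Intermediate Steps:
((50 - 55)*(-107))/((-19457 + s) - 30989) = ((50 - 55)*(-107))/((-19457 + 6573) - 30989) = (-5*(-107))/(-12884 - 30989) = 535/(-43873) = 535*(-1/43873) = -535/43873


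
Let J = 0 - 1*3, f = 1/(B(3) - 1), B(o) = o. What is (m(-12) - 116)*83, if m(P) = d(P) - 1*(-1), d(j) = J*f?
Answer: -19339/2 ≈ -9669.5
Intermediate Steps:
f = ½ (f = 1/(3 - 1) = 1/2 = ½ ≈ 0.50000)
J = -3 (J = 0 - 3 = -3)
d(j) = -3/2 (d(j) = -3*½ = -3/2)
m(P) = -½ (m(P) = -3/2 - 1*(-1) = -3/2 + 1 = -½)
(m(-12) - 116)*83 = (-½ - 116)*83 = -233/2*83 = -19339/2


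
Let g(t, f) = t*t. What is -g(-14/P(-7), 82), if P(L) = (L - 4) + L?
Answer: -49/81 ≈ -0.60494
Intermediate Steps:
P(L) = -4 + 2*L (P(L) = (-4 + L) + L = -4 + 2*L)
g(t, f) = t²
-g(-14/P(-7), 82) = -(-14/(-4 + 2*(-7)))² = -(-14/(-4 - 14))² = -(-14/(-18))² = -(-14*(-1/18))² = -(7/9)² = -1*49/81 = -49/81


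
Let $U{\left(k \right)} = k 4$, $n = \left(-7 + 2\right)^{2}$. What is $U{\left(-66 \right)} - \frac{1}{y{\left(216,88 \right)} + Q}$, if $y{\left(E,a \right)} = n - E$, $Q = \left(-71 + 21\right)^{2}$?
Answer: $- \frac{609577}{2309} \approx -264.0$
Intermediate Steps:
$Q = 2500$ ($Q = \left(-50\right)^{2} = 2500$)
$n = 25$ ($n = \left(-5\right)^{2} = 25$)
$U{\left(k \right)} = 4 k$
$y{\left(E,a \right)} = 25 - E$
$U{\left(-66 \right)} - \frac{1}{y{\left(216,88 \right)} + Q} = 4 \left(-66\right) - \frac{1}{\left(25 - 216\right) + 2500} = -264 - \frac{1}{\left(25 - 216\right) + 2500} = -264 - \frac{1}{-191 + 2500} = -264 - \frac{1}{2309} = - \frac{609577}{2309}$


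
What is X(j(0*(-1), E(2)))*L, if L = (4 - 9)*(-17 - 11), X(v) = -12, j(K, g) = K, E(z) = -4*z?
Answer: -1680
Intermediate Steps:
L = 140 (L = -5*(-28) = 140)
X(j(0*(-1), E(2)))*L = -12*140 = -1680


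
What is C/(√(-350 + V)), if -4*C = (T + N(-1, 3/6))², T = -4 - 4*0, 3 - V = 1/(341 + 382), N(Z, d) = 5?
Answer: I*√181387686/1003528 ≈ 0.013421*I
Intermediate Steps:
V = 2168/723 (V = 3 - 1/(341 + 382) = 3 - 1/723 = 2168/723 ≈ 2.9986)
T = -4 (T = -4 + 0 = -4)
C = -¼ (C = -(-4 + 5)²/4 = -¼*1² = -¼*1 = -¼ ≈ -0.25000)
C/(√(-350 + V)) = -1/(4*√(-350 + 2168/723)) = -(-I*√181387686/250882)/4 = -(-1)*I*√181387686/1003528 = I*√181387686/1003528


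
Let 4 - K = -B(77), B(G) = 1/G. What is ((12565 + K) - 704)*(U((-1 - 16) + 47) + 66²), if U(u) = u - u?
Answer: 361787976/7 ≈ 5.1684e+7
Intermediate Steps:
K = 309/77 (K = 4 - (-1)/77 = 4 - 1*(-1/77) = 4 + 1/77 = 309/77 ≈ 4.0130)
U(u) = 0
((12565 + K) - 704)*(U((-1 - 16) + 47) + 66²) = ((12565 + 309/77) - 704)*(0 + 66²) = (967814/77 - 704)*(0 + 4356) = (913606/77)*4356 = 361787976/7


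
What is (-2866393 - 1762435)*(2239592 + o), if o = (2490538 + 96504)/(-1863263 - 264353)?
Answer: -2757039420267667705/265952 ≈ -1.0367e+13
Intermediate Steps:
o = -1293521/1063808 (o = 2587042/(-2127616) = 2587042*(-1/2127616) = -1293521/1063808 ≈ -1.2159)
(-2866393 - 1762435)*(2239592 + o) = (-2866393 - 1762435)*(2239592 - 1293521/1063808) = -4628828*2382494592815/1063808 = -2757039420267667705/265952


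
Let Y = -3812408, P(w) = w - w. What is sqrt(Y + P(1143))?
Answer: 2*I*sqrt(953102) ≈ 1952.5*I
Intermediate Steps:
P(w) = 0
sqrt(Y + P(1143)) = sqrt(-3812408 + 0) = sqrt(-3812408) = 2*I*sqrt(953102)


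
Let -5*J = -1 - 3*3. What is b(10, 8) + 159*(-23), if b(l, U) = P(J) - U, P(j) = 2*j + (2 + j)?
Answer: -3657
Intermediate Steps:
J = 2 (J = -(-1 - 3*3)/5 = -(-1 - 9)/5 = -1/5*(-10) = 2)
P(j) = 2 + 3*j
b(l, U) = 8 - U (b(l, U) = (2 + 3*2) - U = (2 + 6) - U = 8 - U)
b(10, 8) + 159*(-23) = (8 - 1*8) + 159*(-23) = (8 - 8) - 3657 = 0 - 3657 = -3657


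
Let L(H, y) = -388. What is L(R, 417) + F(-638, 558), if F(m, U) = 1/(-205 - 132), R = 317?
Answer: -130757/337 ≈ -388.00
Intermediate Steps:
F(m, U) = -1/337 (F(m, U) = 1/(-337) = -1/337)
L(R, 417) + F(-638, 558) = -388 - 1/337 = -130757/337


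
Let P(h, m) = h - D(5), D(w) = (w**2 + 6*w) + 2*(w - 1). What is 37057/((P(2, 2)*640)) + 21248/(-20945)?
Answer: -321136157/163538560 ≈ -1.9637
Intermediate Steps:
D(w) = -2 + w**2 + 8*w (D(w) = (w**2 + 6*w) + 2*(-1 + w) = (w**2 + 6*w) + (-2 + 2*w) = -2 + w**2 + 8*w)
P(h, m) = -63 + h (P(h, m) = h - (-2 + 5**2 + 8*5) = h - (-2 + 25 + 40) = h - 1*63 = h - 63 = -63 + h)
37057/((P(2, 2)*640)) + 21248/(-20945) = 37057/(((-63 + 2)*640)) + 21248/(-20945) = 37057/((-61*640)) + 21248*(-1/20945) = 37057/(-39040) - 21248/20945 = 37057*(-1/39040) - 21248/20945 = -37057/39040 - 21248/20945 = -321136157/163538560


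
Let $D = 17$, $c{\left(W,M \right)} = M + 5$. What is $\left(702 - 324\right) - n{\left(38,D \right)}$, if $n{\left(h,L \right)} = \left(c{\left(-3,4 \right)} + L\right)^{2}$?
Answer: $-298$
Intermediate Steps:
$c{\left(W,M \right)} = 5 + M$
$n{\left(h,L \right)} = \left(9 + L\right)^{2}$ ($n{\left(h,L \right)} = \left(\left(5 + 4\right) + L\right)^{2} = \left(9 + L\right)^{2}$)
$\left(702 - 324\right) - n{\left(38,D \right)} = \left(702 - 324\right) - \left(9 + 17\right)^{2} = 378 - 26^{2} = 378 - 676 = -298$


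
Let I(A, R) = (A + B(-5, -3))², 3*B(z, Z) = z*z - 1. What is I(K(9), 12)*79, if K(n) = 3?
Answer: 9559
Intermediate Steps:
B(z, Z) = -⅓ + z²/3 (B(z, Z) = (z*z - 1)/3 = (z² - 1)/3 = (-1 + z²)/3 = -⅓ + z²/3)
I(A, R) = (8 + A)² (I(A, R) = (A + (-⅓ + (⅓)*(-5)²))² = (A + (-⅓ + (⅓)*25))² = (A + (-⅓ + 25/3))² = (A + 8)² = (8 + A)²)
I(K(9), 12)*79 = (8 + 3)²*79 = 11²*79 = 121*79 = 9559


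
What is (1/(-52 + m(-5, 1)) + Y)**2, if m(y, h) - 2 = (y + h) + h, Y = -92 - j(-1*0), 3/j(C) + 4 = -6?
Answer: 2363029321/280900 ≈ 8412.3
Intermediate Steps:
j(C) = -3/10 (j(C) = 3/(-4 - 6) = 3/(-10) = 3*(-1/10) = -3/10)
Y = -917/10 (Y = -92 - 1*(-3/10) = -92 + 3/10 = -917/10 ≈ -91.700)
m(y, h) = 2 + y + 2*h (m(y, h) = 2 + ((y + h) + h) = 2 + ((h + y) + h) = 2 + (y + 2*h) = 2 + y + 2*h)
(1/(-52 + m(-5, 1)) + Y)**2 = (1/(-52 + (2 - 5 + 2*1)) - 917/10)**2 = (1/(-52 + (2 - 5 + 2)) - 917/10)**2 = (1/(-52 - 1) - 917/10)**2 = (1/(-53) - 917/10)**2 = (-1/53 - 917/10)**2 = (-48611/530)**2 = 2363029321/280900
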